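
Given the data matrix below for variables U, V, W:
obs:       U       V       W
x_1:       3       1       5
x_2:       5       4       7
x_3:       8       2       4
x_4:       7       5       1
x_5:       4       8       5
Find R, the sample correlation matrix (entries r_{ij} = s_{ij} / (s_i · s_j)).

Step 1 — column means:
  mean(U) = (3 + 5 + 8 + 7 + 4) / 5 = 27/5 = 5.4
  mean(V) = (1 + 4 + 2 + 5 + 8) / 5 = 20/5 = 4
  mean(W) = (5 + 7 + 4 + 1 + 5) / 5 = 22/5 = 4.4

Step 2 — sample variances and covariances s[i,j] = (1/(n-1)) · Σ_k (x_{k,i} - mean_i) · (x_{k,j} - mean_j), with n-1 = 4:
  s[U,U] = ((-2.4)·(-2.4) + (-0.4)·(-0.4) + (2.6)·(2.6) + (1.6)·(1.6) + (-1.4)·(-1.4)) / 4 = 17.2/4 = 4.3
  s[U,V] = ((-2.4)·(-3) + (-0.4)·(0) + (2.6)·(-2) + (1.6)·(1) + (-1.4)·(4)) / 4 = -2/4 = -0.5
  s[U,W] = ((-2.4)·(0.6) + (-0.4)·(2.6) + (2.6)·(-0.4) + (1.6)·(-3.4) + (-1.4)·(0.6)) / 4 = -9.8/4 = -2.45
  s[V,V] = ((-3)·(-3) + (0)·(0) + (-2)·(-2) + (1)·(1) + (4)·(4)) / 4 = 30/4 = 7.5
  s[V,W] = ((-3)·(0.6) + (0)·(2.6) + (-2)·(-0.4) + (1)·(-3.4) + (4)·(0.6)) / 4 = -2/4 = -0.5
  s[W,W] = ((0.6)·(0.6) + (2.6)·(2.6) + (-0.4)·(-0.4) + (-3.4)·(-3.4) + (0.6)·(0.6)) / 4 = 19.2/4 = 4.8
  Sample standard deviations s_i = √(s[i,i]):
  s(U) = √(4.3) = 2.0736
  s(V) = √(7.5) = 2.7386
  s(W) = √(4.8) = 2.1909

Step 3 — r_{ij} = s_{ij} / (s_i · s_j):
  r[U,U] = 1 (diagonal).
  r[U,V] = -0.5 / (2.0736 · 2.7386) = -0.5 / 5.6789 = -0.088
  r[U,W] = -2.45 / (2.0736 · 2.1909) = -2.45 / 4.5431 = -0.5393
  r[V,V] = 1 (diagonal).
  r[V,W] = -0.5 / (2.7386 · 2.1909) = -0.5 / 6 = -0.0833
  r[W,W] = 1 (diagonal).

R is symmetric with unit diagonal. Assembling:

R = [[1, -0.088, -0.5393],
 [-0.088, 1, -0.0833],
 [-0.5393, -0.0833, 1]]


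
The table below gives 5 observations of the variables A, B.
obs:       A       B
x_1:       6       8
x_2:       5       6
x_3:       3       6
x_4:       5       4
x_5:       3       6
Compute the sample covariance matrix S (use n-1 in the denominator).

Step 1 — column means:
  mean(A) = (6 + 5 + 3 + 5 + 3) / 5 = 22/5 = 4.4
  mean(B) = (8 + 6 + 6 + 4 + 6) / 5 = 30/5 = 6

Step 2 — sample covariance S[i,j] = (1/(n-1)) · Σ_k (x_{k,i} - mean_i) · (x_{k,j} - mean_j), with n-1 = 4.
  S[A,A] = ((1.6)·(1.6) + (0.6)·(0.6) + (-1.4)·(-1.4) + (0.6)·(0.6) + (-1.4)·(-1.4)) / 4 = 7.2/4 = 1.8
  S[A,B] = ((1.6)·(2) + (0.6)·(0) + (-1.4)·(0) + (0.6)·(-2) + (-1.4)·(0)) / 4 = 2/4 = 0.5
  S[B,B] = ((2)·(2) + (0)·(0) + (0)·(0) + (-2)·(-2) + (0)·(0)) / 4 = 8/4 = 2

S is symmetric (S[j,i] = S[i,j]). Assembling:

S = [[1.8, 0.5],
 [0.5, 2]]


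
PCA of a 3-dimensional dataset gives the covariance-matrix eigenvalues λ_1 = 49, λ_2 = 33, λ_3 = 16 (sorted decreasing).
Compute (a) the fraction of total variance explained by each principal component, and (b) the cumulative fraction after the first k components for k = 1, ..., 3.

Step 1 — total variance = trace(Sigma) = Σ λ_i = 49 + 33 + 16 = 98.

Step 2 — fraction explained by component i = λ_i / Σ λ:
  PC1: 49/98 = 0.5
  PC2: 33/98 = 0.3367
  PC3: 16/98 = 0.1633

Step 3 — cumulative fraction after k components = (λ_1 + ... + λ_k) / Σ λ:
  k = 1: 49/98 = 0.5
  k = 2: (49 + 33)/98 = 82/98 = 0.8367
  k = 3: (49 + 33 + 16)/98 = 98/98 = 1

Summary (fraction, with percent):

explained: PC1 0.5 (50%), PC2 0.3367 (33.67%), PC3 0.1633 (16.33%);  cumulative: 0.5, 0.8367, 1


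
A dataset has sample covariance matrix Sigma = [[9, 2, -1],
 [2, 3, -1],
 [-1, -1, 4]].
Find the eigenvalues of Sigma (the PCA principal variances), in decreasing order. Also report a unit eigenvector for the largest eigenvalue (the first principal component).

Step 1 — characteristic polynomial p(λ) = det(λI - Sigma) = λ³ - tr·λ² + c_1·λ - det, where tr = trace, c_1 = sum of the principal 2×2 minors, det = det(Sigma):
  tr = 9 + 3 + 4 = 16,
  c_1 = (9·3 - (2)²) + (9·4 - (-1)²) + (3·4 - (-1)²) = 23 + 35 + 11 = 69,
  det = 9·(3·4 - (-1)²) - (2)·((2)·4 - (-1)·(-1)) + (-1)·((2)·(-1) - 3·(-1)) = 9·(11) - (2)·(7) + (-1)·(1) = 84.
  So p(λ) = λ³ - 16λ² + 69λ - 84.
Step 2 — look for an integer root (rational root theorem: any rational root is an integer divisor of 84). Testing λ = 4:
  p(4) = 64 - 256 + 276 - 84 = 0  ✓
  Dividing out (λ - 4): p(λ) = (λ - 4)(λ² - 12λ + 21).
Step 3 — remaining eigenvalues from the quadratic λ² - 12λ + 21 = 0:
  Δ = 12² - 4·21 = 144 - 84 = 60,  λ = (12 ± √60)/2 = (12 ± 7.746)/2 ≈ 9.873 or 2.127.
  Sorted: λ_1 = 9.873,  λ_2 = 4,  λ_3 = 2.127  (check: sum = 16 = tr ✓).

Step 4 — unit eigenvector for λ_1 ≈ 9.873: v spans the null space of (Sigma - λ_1 I), whose rows are
  r_1 = (-0.873, 2, -1),  r_2 = (2, -6.873, -1),  r_3 = (-1, -1, -5.873).
  v is orthogonal to every row, so take v ∝ r_1 × r_2 = ((2)·(-1) - (-1)·(-6.873), (-1)·(2) - (-0.873)·(-1), (-0.873)·(-6.873) - (2)·(2)) ≈ (-8.873, -2.873, 2).
  Rescale (multiply by -1 so the first nonzero entry is positive): u = (8.873, 2.873, -2).
  ||u|| = √((8.873)² + (2.873)² + (-2)²) = √(90.9839) ≈ 9.5385,  v_1 = u/||u|| ≈ (0.9302, 0.3012, -0.2097) (||v_1|| = 1).

λ_1 = 9.873,  λ_2 = 4,  λ_3 = 2.127;  v_1 ≈ (0.9302, 0.3012, -0.2097)


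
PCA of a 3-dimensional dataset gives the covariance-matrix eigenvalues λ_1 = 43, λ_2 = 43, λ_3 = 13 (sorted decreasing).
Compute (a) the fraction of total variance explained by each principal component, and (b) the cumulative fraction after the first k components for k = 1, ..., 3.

Step 1 — total variance = trace(Sigma) = Σ λ_i = 43 + 43 + 13 = 99.

Step 2 — fraction explained by component i = λ_i / Σ λ:
  PC1: 43/99 = 0.4343
  PC2: 43/99 = 0.4343
  PC3: 13/99 = 0.1313

Step 3 — cumulative fraction after k components = (λ_1 + ... + λ_k) / Σ λ:
  k = 1: 43/99 = 0.4343
  k = 2: (43 + 43)/99 = 86/99 = 0.8687
  k = 3: (43 + 43 + 13)/99 = 99/99 = 1

Summary (fraction, with percent):

explained: PC1 0.4343 (43.43%), PC2 0.4343 (43.43%), PC3 0.1313 (13.13%);  cumulative: 0.4343, 0.8687, 1


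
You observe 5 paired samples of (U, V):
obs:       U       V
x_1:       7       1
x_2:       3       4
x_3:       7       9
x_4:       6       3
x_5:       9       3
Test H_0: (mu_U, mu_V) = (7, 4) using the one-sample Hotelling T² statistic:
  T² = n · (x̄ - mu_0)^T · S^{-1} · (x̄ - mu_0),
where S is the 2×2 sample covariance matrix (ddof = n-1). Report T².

Step 1 — sample mean vector:
  mean(U) = (7 + 3 + 7 + 6 + 9) / 5 = 32/5 = 6.4
  mean(V) = (1 + 4 + 9 + 3 + 3) / 5 = 20/5 = 4
  x̄ = (6.4, 4),  deviation x̄ - mu_0 = (6.4, 4) - (7, 4) = (-0.6, 0).

Step 2 — sample covariance matrix, S[i,j] = (1/(n-1)) · Σ_k (x_{k,i} - mean_i) · (x_{k,j} - mean_j), divisor n-1 = 4:
  S[U,U] = ((0.6)·(0.6) + (-3.4)·(-3.4) + (0.6)·(0.6) + (-0.4)·(-0.4) + (2.6)·(2.6)) / 4 = 19.2/4 = 4.8
  S[U,V] = ((0.6)·(-3) + (-3.4)·(0) + (0.6)·(5) + (-0.4)·(-1) + (2.6)·(-1)) / 4 = -1/4 = -0.25
  S[V,V] = ((-3)·(-3) + (0)·(0) + (5)·(5) + (-1)·(-1) + (-1)·(-1)) / 4 = 36/4 = 9
  S = [[4.8, -0.25],
 [-0.25, 9]].

Step 3 — invert S. det(S) = 4.8·9 - (-0.25)² = 43.1375.
  S^{-1} = (1/det) · [[d, -b], [-b, a]] = [[0.2086, 0.0058],
 [0.0058, 0.1113]].

Step 4 — quadratic form (x̄ - mu_0)^T · S^{-1} · (x̄ - mu_0):
  S^{-1} · (x̄ - mu_0) = (-0.1252, -0.0035),
  (x̄ - mu_0)^T · [...] = (-0.6)·(-0.1252) + (0)·(-0.0035) = 0.0751.

Step 5 — scale by n: T² = 5 · 0.0751 = 0.3755.

T² ≈ 0.3755


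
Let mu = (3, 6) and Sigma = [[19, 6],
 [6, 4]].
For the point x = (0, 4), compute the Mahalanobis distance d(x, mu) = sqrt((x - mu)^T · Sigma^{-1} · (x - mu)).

Step 1 — centre the observation: (x - mu) = (-3, -2).

Step 2 — invert Sigma. det(Sigma) = 19·4 - (6)² = 40.
  Sigma^{-1} = (1/det) · [[d, -b], [-b, a]] = [[0.1, -0.15],
 [-0.15, 0.475]].

Step 3 — form the quadratic (x - mu)^T · Sigma^{-1} · (x - mu):
  Sigma^{-1} · (x - mu) = (0, -0.5).
  (x - mu)^T · [Sigma^{-1} · (x - mu)] = (-3)·(0) + (-2)·(-0.5) = 1.

Step 4 — take square root: d = √(1) ≈ 1.

d(x, mu) = √(1) ≈ 1


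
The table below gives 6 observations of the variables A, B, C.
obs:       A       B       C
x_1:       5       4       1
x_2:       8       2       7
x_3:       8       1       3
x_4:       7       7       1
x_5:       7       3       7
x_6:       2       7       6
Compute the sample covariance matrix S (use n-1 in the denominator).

Step 1 — column means:
  mean(A) = (5 + 8 + 8 + 7 + 7 + 2) / 6 = 37/6 = 6.1667
  mean(B) = (4 + 2 + 1 + 7 + 3 + 7) / 6 = 24/6 = 4
  mean(C) = (1 + 7 + 3 + 1 + 7 + 6) / 6 = 25/6 = 4.1667

Step 2 — sample covariance S[i,j] = (1/(n-1)) · Σ_k (x_{k,i} - mean_i) · (x_{k,j} - mean_j), with n-1 = 5.
  S[A,A] = ((-1.1667)·(-1.1667) + (1.8333)·(1.8333) + (1.8333)·(1.8333) + (0.8333)·(0.8333) + (0.8333)·(0.8333) + (-4.1667)·(-4.1667)) / 5 = 26.8333/5 = 5.3667
  S[A,B] = ((-1.1667)·(0) + (1.8333)·(-2) + (1.8333)·(-3) + (0.8333)·(3) + (0.8333)·(-1) + (-4.1667)·(3)) / 5 = -20/5 = -4
  S[A,C] = ((-1.1667)·(-3.1667) + (1.8333)·(2.8333) + (1.8333)·(-1.1667) + (0.8333)·(-3.1667) + (0.8333)·(2.8333) + (-4.1667)·(1.8333)) / 5 = -1.1667/5 = -0.2333
  S[B,B] = ((0)·(0) + (-2)·(-2) + (-3)·(-3) + (3)·(3) + (-1)·(-1) + (3)·(3)) / 5 = 32/5 = 6.4
  S[B,C] = ((0)·(-3.1667) + (-2)·(2.8333) + (-3)·(-1.1667) + (3)·(-3.1667) + (-1)·(2.8333) + (3)·(1.8333)) / 5 = -9/5 = -1.8
  S[C,C] = ((-3.1667)·(-3.1667) + (2.8333)·(2.8333) + (-1.1667)·(-1.1667) + (-3.1667)·(-3.1667) + (2.8333)·(2.8333) + (1.8333)·(1.8333)) / 5 = 40.8333/5 = 8.1667

S is symmetric (S[j,i] = S[i,j]). Assembling:

S = [[5.3667, -4, -0.2333],
 [-4, 6.4, -1.8],
 [-0.2333, -1.8, 8.1667]]


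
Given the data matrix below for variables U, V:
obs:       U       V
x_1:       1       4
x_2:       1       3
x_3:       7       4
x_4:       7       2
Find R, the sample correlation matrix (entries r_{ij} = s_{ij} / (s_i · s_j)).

Step 1 — column means:
  mean(U) = (1 + 1 + 7 + 7) / 4 = 16/4 = 4
  mean(V) = (4 + 3 + 4 + 2) / 4 = 13/4 = 3.25

Step 2 — sample variances and covariances s[i,j] = (1/(n-1)) · Σ_k (x_{k,i} - mean_i) · (x_{k,j} - mean_j), with n-1 = 3:
  s[U,U] = ((-3)·(-3) + (-3)·(-3) + (3)·(3) + (3)·(3)) / 3 = 36/3 = 12
  s[U,V] = ((-3)·(0.75) + (-3)·(-0.25) + (3)·(0.75) + (3)·(-1.25)) / 3 = -3/3 = -1
  s[V,V] = ((0.75)·(0.75) + (-0.25)·(-0.25) + (0.75)·(0.75) + (-1.25)·(-1.25)) / 3 = 2.75/3 = 0.9167
  Sample standard deviations s_i = √(s[i,i]):
  s(U) = √(12) = 3.4641
  s(V) = √(0.9167) = 0.9574

Step 3 — r_{ij} = s_{ij} / (s_i · s_j):
  r[U,U] = 1 (diagonal).
  r[U,V] = -1 / (3.4641 · 0.9574) = -1 / 3.3166 = -0.3015
  r[V,V] = 1 (diagonal).

R is symmetric with unit diagonal. Assembling:

R = [[1, -0.3015],
 [-0.3015, 1]]


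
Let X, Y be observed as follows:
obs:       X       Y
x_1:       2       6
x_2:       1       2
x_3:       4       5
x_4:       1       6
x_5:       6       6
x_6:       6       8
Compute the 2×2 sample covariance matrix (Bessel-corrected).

Step 1 — column means:
  mean(X) = (2 + 1 + 4 + 1 + 6 + 6) / 6 = 20/6 = 3.3333
  mean(Y) = (6 + 2 + 5 + 6 + 6 + 8) / 6 = 33/6 = 5.5

Step 2 — sample covariance S[i,j] = (1/(n-1)) · Σ_k (x_{k,i} - mean_i) · (x_{k,j} - mean_j), with n-1 = 5.
  S[X,X] = ((-1.3333)·(-1.3333) + (-2.3333)·(-2.3333) + (0.6667)·(0.6667) + (-2.3333)·(-2.3333) + (2.6667)·(2.6667) + (2.6667)·(2.6667)) / 5 = 27.3333/5 = 5.4667
  S[X,Y] = ((-1.3333)·(0.5) + (-2.3333)·(-3.5) + (0.6667)·(-0.5) + (-2.3333)·(0.5) + (2.6667)·(0.5) + (2.6667)·(2.5)) / 5 = 14/5 = 2.8
  S[Y,Y] = ((0.5)·(0.5) + (-3.5)·(-3.5) + (-0.5)·(-0.5) + (0.5)·(0.5) + (0.5)·(0.5) + (2.5)·(2.5)) / 5 = 19.5/5 = 3.9

S is symmetric (S[j,i] = S[i,j]). Assembling:

S = [[5.4667, 2.8],
 [2.8, 3.9]]


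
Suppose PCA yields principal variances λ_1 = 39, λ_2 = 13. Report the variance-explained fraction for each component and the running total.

Step 1 — total variance = trace(Sigma) = Σ λ_i = 39 + 13 = 52.

Step 2 — fraction explained by component i = λ_i / Σ λ:
  PC1: 39/52 = 0.75
  PC2: 13/52 = 0.25

Step 3 — cumulative fraction after k components = (λ_1 + ... + λ_k) / Σ λ:
  k = 1: 39/52 = 0.75
  k = 2: (39 + 13)/52 = 52/52 = 1

Summary (fraction, with percent):

explained: PC1 0.75 (75%), PC2 0.25 (25%);  cumulative: 0.75, 1


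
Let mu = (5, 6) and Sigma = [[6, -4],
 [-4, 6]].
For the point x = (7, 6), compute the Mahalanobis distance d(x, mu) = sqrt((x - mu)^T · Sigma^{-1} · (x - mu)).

Step 1 — centre the observation: (x - mu) = (2, 0).

Step 2 — invert Sigma. det(Sigma) = 6·6 - (-4)² = 20.
  Sigma^{-1} = (1/det) · [[d, -b], [-b, a]] = [[0.3, 0.2],
 [0.2, 0.3]].

Step 3 — form the quadratic (x - mu)^T · Sigma^{-1} · (x - mu):
  Sigma^{-1} · (x - mu) = (0.6, 0.4).
  (x - mu)^T · [Sigma^{-1} · (x - mu)] = (2)·(0.6) + (0)·(0.4) = 1.2.

Step 4 — take square root: d = √(1.2) ≈ 1.0954.

d(x, mu) = √(1.2) ≈ 1.0954


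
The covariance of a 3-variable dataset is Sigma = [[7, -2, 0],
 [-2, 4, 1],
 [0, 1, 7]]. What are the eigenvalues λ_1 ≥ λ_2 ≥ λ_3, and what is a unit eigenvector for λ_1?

Step 1 — characteristic polynomial p(λ) = det(λI - Sigma) = λ³ - tr·λ² + c_1·λ - det, where tr = trace, c_1 = sum of the principal 2×2 minors, det = det(Sigma):
  tr = 7 + 4 + 7 = 18,
  c_1 = (7·4 - (-2)²) + (7·7 - (0)²) + (4·7 - (1)²) = 24 + 49 + 27 = 100,
  det = 7·(4·7 - (1)²) - (-2)·((-2)·7 - (1)·(0)) + (0)·((-2)·(1) - 4·(0)) = 7·(27) - (-2)·(-14) + (0)·(-2) = 161.
  So p(λ) = λ³ - 18λ² + 100λ - 161.
Step 2 — look for an integer root (rational root theorem: any rational root is an integer divisor of 161). Testing λ = 7:
  p(7) = 343 - 882 + 700 - 161 = 0  ✓
  Dividing out (λ - 7): p(λ) = (λ - 7)(λ² - 11λ + 23).
Step 3 — remaining eigenvalues from the quadratic λ² - 11λ + 23 = 0:
  Δ = 11² - 4·23 = 121 - 92 = 29,  λ = (11 ± √29)/2 = (11 ± 5.3852)/2 ≈ 8.1926 or 2.8074.
  Sorted: λ_1 = 8.1926,  λ_2 = 7,  λ_3 = 2.8074  (check: sum = 18 = tr ✓).

Step 4 — unit eigenvector for λ_1 ≈ 8.1926: v spans the null space of (Sigma - λ_1 I), whose rows are
  r_1 = (-1.1926, -2, 0),  r_2 = (-2, -4.1926, 1),  r_3 = (0, 1, -1.1926).
  v is orthogonal to every row, so take v ∝ r_1 × r_2 = ((-2)·(1) - (0)·(-4.1926), (0)·(-2) - (-1.1926)·(1), (-1.1926)·(-4.1926) - (-2)·(-2)) ≈ (-2, 1.1926, 1).
  Rescale (multiply by -1 so the first nonzero entry is positive): u = (2, -1.1926, -1).
  ||u|| = √((2)² + (-1.1926)² + (-1)²) = √(6.4223) ≈ 2.5342,  v_1 = u/||u|| ≈ (0.7892, -0.4706, -0.3946) (||v_1|| = 1).

λ_1 = 8.1926,  λ_2 = 7,  λ_3 = 2.8074;  v_1 ≈ (0.7892, -0.4706, -0.3946)


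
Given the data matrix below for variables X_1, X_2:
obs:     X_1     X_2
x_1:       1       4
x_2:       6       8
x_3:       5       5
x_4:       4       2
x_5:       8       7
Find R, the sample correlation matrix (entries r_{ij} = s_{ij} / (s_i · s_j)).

Step 1 — column means:
  mean(X_1) = (1 + 6 + 5 + 4 + 8) / 5 = 24/5 = 4.8
  mean(X_2) = (4 + 8 + 5 + 2 + 7) / 5 = 26/5 = 5.2

Step 2 — sample variances and covariances s[i,j] = (1/(n-1)) · Σ_k (x_{k,i} - mean_i) · (x_{k,j} - mean_j), with n-1 = 4:
  s[X_1,X_1] = ((-3.8)·(-3.8) + (1.2)·(1.2) + (0.2)·(0.2) + (-0.8)·(-0.8) + (3.2)·(3.2)) / 4 = 26.8/4 = 6.7
  s[X_1,X_2] = ((-3.8)·(-1.2) + (1.2)·(2.8) + (0.2)·(-0.2) + (-0.8)·(-3.2) + (3.2)·(1.8)) / 4 = 16.2/4 = 4.05
  s[X_2,X_2] = ((-1.2)·(-1.2) + (2.8)·(2.8) + (-0.2)·(-0.2) + (-3.2)·(-3.2) + (1.8)·(1.8)) / 4 = 22.8/4 = 5.7
  Sample standard deviations s_i = √(s[i,i]):
  s(X_1) = √(6.7) = 2.5884
  s(X_2) = √(5.7) = 2.3875

Step 3 — r_{ij} = s_{ij} / (s_i · s_j):
  r[X_1,X_1] = 1 (diagonal).
  r[X_1,X_2] = 4.05 / (2.5884 · 2.3875) = 4.05 / 6.1798 = 0.6554
  r[X_2,X_2] = 1 (diagonal).

R is symmetric with unit diagonal. Assembling:

R = [[1, 0.6554],
 [0.6554, 1]]


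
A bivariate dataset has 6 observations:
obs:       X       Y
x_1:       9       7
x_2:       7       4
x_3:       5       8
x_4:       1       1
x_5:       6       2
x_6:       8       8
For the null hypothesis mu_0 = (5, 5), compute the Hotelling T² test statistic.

Step 1 — sample mean vector:
  mean(X) = (9 + 7 + 5 + 1 + 6 + 8) / 6 = 36/6 = 6
  mean(Y) = (7 + 4 + 8 + 1 + 2 + 8) / 6 = 30/6 = 5
  x̄ = (6, 5),  deviation x̄ - mu_0 = (6, 5) - (5, 5) = (1, 0).

Step 2 — sample covariance matrix, S[i,j] = (1/(n-1)) · Σ_k (x_{k,i} - mean_i) · (x_{k,j} - mean_j), divisor n-1 = 5:
  S[X,X] = ((3)·(3) + (1)·(1) + (-1)·(-1) + (-5)·(-5) + (0)·(0) + (2)·(2)) / 5 = 40/5 = 8
  S[X,Y] = ((3)·(2) + (1)·(-1) + (-1)·(3) + (-5)·(-4) + (0)·(-3) + (2)·(3)) / 5 = 28/5 = 5.6
  S[Y,Y] = ((2)·(2) + (-1)·(-1) + (3)·(3) + (-4)·(-4) + (-3)·(-3) + (3)·(3)) / 5 = 48/5 = 9.6
  S = [[8, 5.6],
 [5.6, 9.6]].

Step 3 — invert S. det(S) = 8·9.6 - (5.6)² = 45.44.
  S^{-1} = (1/det) · [[d, -b], [-b, a]] = [[0.2113, -0.1232],
 [-0.1232, 0.1761]].

Step 4 — quadratic form (x̄ - mu_0)^T · S^{-1} · (x̄ - mu_0):
  S^{-1} · (x̄ - mu_0) = (0.2113, -0.1232),
  (x̄ - mu_0)^T · [...] = (1)·(0.2113) + (0)·(-0.1232) = 0.2113.

Step 5 — scale by n: T² = 6 · 0.2113 = 1.2676.

T² ≈ 1.2676


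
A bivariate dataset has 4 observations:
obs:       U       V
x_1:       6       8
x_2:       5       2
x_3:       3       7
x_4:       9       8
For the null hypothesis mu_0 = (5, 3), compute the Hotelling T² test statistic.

Step 1 — sample mean vector:
  mean(U) = (6 + 5 + 3 + 9) / 4 = 23/4 = 5.75
  mean(V) = (8 + 2 + 7 + 8) / 4 = 25/4 = 6.25
  x̄ = (5.75, 6.25),  deviation x̄ - mu_0 = (5.75, 6.25) - (5, 3) = (0.75, 3.25).

Step 2 — sample covariance matrix, S[i,j] = (1/(n-1)) · Σ_k (x_{k,i} - mean_i) · (x_{k,j} - mean_j), divisor n-1 = 3:
  S[U,U] = ((0.25)·(0.25) + (-0.75)·(-0.75) + (-2.75)·(-2.75) + (3.25)·(3.25)) / 3 = 18.75/3 = 6.25
  S[U,V] = ((0.25)·(1.75) + (-0.75)·(-4.25) + (-2.75)·(0.75) + (3.25)·(1.75)) / 3 = 7.25/3 = 2.4167
  S[V,V] = ((1.75)·(1.75) + (-4.25)·(-4.25) + (0.75)·(0.75) + (1.75)·(1.75)) / 3 = 24.75/3 = 8.25
  S = [[6.25, 2.4167],
 [2.4167, 8.25]].

Step 3 — invert S. det(S) = 6.25·8.25 - (2.4167)² = 45.7222.
  S^{-1} = (1/det) · [[d, -b], [-b, a]] = [[0.1804, -0.0529],
 [-0.0529, 0.1367]].

Step 4 — quadratic form (x̄ - mu_0)^T · S^{-1} · (x̄ - mu_0):
  S^{-1} · (x̄ - mu_0) = (-0.0365, 0.4046),
  (x̄ - mu_0)^T · [...] = (0.75)·(-0.0365) + (3.25)·(0.4046) = 1.2877.

Step 5 — scale by n: T² = 4 · 1.2877 = 5.1507.

T² ≈ 5.1507


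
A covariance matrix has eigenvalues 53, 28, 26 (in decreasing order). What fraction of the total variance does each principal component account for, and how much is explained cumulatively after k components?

Step 1 — total variance = trace(Sigma) = Σ λ_i = 53 + 28 + 26 = 107.

Step 2 — fraction explained by component i = λ_i / Σ λ:
  PC1: 53/107 = 0.4953
  PC2: 28/107 = 0.2617
  PC3: 26/107 = 0.243

Step 3 — cumulative fraction after k components = (λ_1 + ... + λ_k) / Σ λ:
  k = 1: 53/107 = 0.4953
  k = 2: (53 + 28)/107 = 81/107 = 0.757
  k = 3: (53 + 28 + 26)/107 = 107/107 = 1

Summary (fraction, with percent):

explained: PC1 0.4953 (49.53%), PC2 0.2617 (26.17%), PC3 0.243 (24.3%);  cumulative: 0.4953, 0.757, 1


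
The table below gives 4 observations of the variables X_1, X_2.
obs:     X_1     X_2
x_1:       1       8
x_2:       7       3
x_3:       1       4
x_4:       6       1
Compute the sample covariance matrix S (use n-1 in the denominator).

Step 1 — column means:
  mean(X_1) = (1 + 7 + 1 + 6) / 4 = 15/4 = 3.75
  mean(X_2) = (8 + 3 + 4 + 1) / 4 = 16/4 = 4

Step 2 — sample covariance S[i,j] = (1/(n-1)) · Σ_k (x_{k,i} - mean_i) · (x_{k,j} - mean_j), with n-1 = 3.
  S[X_1,X_1] = ((-2.75)·(-2.75) + (3.25)·(3.25) + (-2.75)·(-2.75) + (2.25)·(2.25)) / 3 = 30.75/3 = 10.25
  S[X_1,X_2] = ((-2.75)·(4) + (3.25)·(-1) + (-2.75)·(0) + (2.25)·(-3)) / 3 = -21/3 = -7
  S[X_2,X_2] = ((4)·(4) + (-1)·(-1) + (0)·(0) + (-3)·(-3)) / 3 = 26/3 = 8.6667

S is symmetric (S[j,i] = S[i,j]). Assembling:

S = [[10.25, -7],
 [-7, 8.6667]]


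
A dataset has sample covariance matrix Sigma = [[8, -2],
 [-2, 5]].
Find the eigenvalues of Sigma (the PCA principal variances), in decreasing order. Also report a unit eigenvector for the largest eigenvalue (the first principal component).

Step 1 — characteristic polynomial of 2×2 Sigma:
  det(Sigma - λI) = λ² - trace · λ + det = 0.
  trace = 8 + 5 = 13, det = 8·5 - (-2)² = 36.
Step 2 — discriminant:
  Δ = trace² - 4·det = 169 - 144 = 25.
Step 3 — eigenvalues:
  λ = (trace ± √Δ)/2 = (13 ± 5)/2,
  λ_1 = 9,  λ_2 = 4.

Step 4 — unit eigenvector for λ_1: solve (Sigma - λ_1 I)v = 0. First row:
  (8 - 9)·v_x + (-2)·v_y = 0, i.e. (-1)·v_x + (-2)·v_y = 0,
  so v ∝ (b, λ_1 - a) = (-2, 1); multiply by -1 so the first entry is positive: u = (2, -1).
  ||u|| = √((2)² + (-1)²) = √(5) ≈ 2.2361,
  v_1 = u/||u|| ≈ (0.8944, -0.4472) (||v_1|| = 1).

λ_1 = 9,  λ_2 = 4;  v_1 ≈ (0.8944, -0.4472)


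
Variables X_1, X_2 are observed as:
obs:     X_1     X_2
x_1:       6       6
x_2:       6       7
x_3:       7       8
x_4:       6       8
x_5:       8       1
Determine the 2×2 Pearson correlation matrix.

Step 1 — column means:
  mean(X_1) = (6 + 6 + 7 + 6 + 8) / 5 = 33/5 = 6.6
  mean(X_2) = (6 + 7 + 8 + 8 + 1) / 5 = 30/5 = 6

Step 2 — sample variances and covariances s[i,j] = (1/(n-1)) · Σ_k (x_{k,i} - mean_i) · (x_{k,j} - mean_j), with n-1 = 4:
  s[X_1,X_1] = ((-0.6)·(-0.6) + (-0.6)·(-0.6) + (0.4)·(0.4) + (-0.6)·(-0.6) + (1.4)·(1.4)) / 4 = 3.2/4 = 0.8
  s[X_1,X_2] = ((-0.6)·(0) + (-0.6)·(1) + (0.4)·(2) + (-0.6)·(2) + (1.4)·(-5)) / 4 = -8/4 = -2
  s[X_2,X_2] = ((0)·(0) + (1)·(1) + (2)·(2) + (2)·(2) + (-5)·(-5)) / 4 = 34/4 = 8.5
  Sample standard deviations s_i = √(s[i,i]):
  s(X_1) = √(0.8) = 0.8944
  s(X_2) = √(8.5) = 2.9155

Step 3 — r_{ij} = s_{ij} / (s_i · s_j):
  r[X_1,X_1] = 1 (diagonal).
  r[X_1,X_2] = -2 / (0.8944 · 2.9155) = -2 / 2.6077 = -0.767
  r[X_2,X_2] = 1 (diagonal).

R is symmetric with unit diagonal. Assembling:

R = [[1, -0.767],
 [-0.767, 1]]


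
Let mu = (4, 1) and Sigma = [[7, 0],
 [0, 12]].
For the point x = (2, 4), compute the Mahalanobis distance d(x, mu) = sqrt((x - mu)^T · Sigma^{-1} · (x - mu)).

Step 1 — centre the observation: (x - mu) = (-2, 3).

Step 2 — invert Sigma. det(Sigma) = 7·12 - (0)² = 84.
  Sigma^{-1} = (1/det) · [[d, -b], [-b, a]] = [[0.1429, 0],
 [0, 0.0833]].

Step 3 — form the quadratic (x - mu)^T · Sigma^{-1} · (x - mu):
  Sigma^{-1} · (x - mu) = (-0.2857, 0.25).
  (x - mu)^T · [Sigma^{-1} · (x - mu)] = (-2)·(-0.2857) + (3)·(0.25) = 1.3214.

Step 4 — take square root: d = √(1.3214) ≈ 1.1495.

d(x, mu) = √(1.3214) ≈ 1.1495


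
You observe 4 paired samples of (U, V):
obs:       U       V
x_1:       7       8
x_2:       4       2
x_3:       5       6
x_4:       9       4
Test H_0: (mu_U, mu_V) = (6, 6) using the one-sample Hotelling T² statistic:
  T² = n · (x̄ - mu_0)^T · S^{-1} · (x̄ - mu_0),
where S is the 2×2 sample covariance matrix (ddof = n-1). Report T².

Step 1 — sample mean vector:
  mean(U) = (7 + 4 + 5 + 9) / 4 = 25/4 = 6.25
  mean(V) = (8 + 2 + 6 + 4) / 4 = 20/4 = 5
  x̄ = (6.25, 5),  deviation x̄ - mu_0 = (6.25, 5) - (6, 6) = (0.25, -1).

Step 2 — sample covariance matrix, S[i,j] = (1/(n-1)) · Σ_k (x_{k,i} - mean_i) · (x_{k,j} - mean_j), divisor n-1 = 3:
  S[U,U] = ((0.75)·(0.75) + (-2.25)·(-2.25) + (-1.25)·(-1.25) + (2.75)·(2.75)) / 3 = 14.75/3 = 4.9167
  S[U,V] = ((0.75)·(3) + (-2.25)·(-3) + (-1.25)·(1) + (2.75)·(-1)) / 3 = 5/3 = 1.6667
  S[V,V] = ((3)·(3) + (-3)·(-3) + (1)·(1) + (-1)·(-1)) / 3 = 20/3 = 6.6667
  S = [[4.9167, 1.6667],
 [1.6667, 6.6667]].

Step 3 — invert S. det(S) = 4.9167·6.6667 - (1.6667)² = 30.
  S^{-1} = (1/det) · [[d, -b], [-b, a]] = [[0.2222, -0.0556],
 [-0.0556, 0.1639]].

Step 4 — quadratic form (x̄ - mu_0)^T · S^{-1} · (x̄ - mu_0):
  S^{-1} · (x̄ - mu_0) = (0.1111, -0.1778),
  (x̄ - mu_0)^T · [...] = (0.25)·(0.1111) + (-1)·(-0.1778) = 0.2056.

Step 5 — scale by n: T² = 4 · 0.2056 = 0.8222.

T² ≈ 0.8222


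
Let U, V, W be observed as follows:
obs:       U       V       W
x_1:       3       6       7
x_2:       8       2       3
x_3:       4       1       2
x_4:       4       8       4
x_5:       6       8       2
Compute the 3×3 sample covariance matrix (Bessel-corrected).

Step 1 — column means:
  mean(U) = (3 + 8 + 4 + 4 + 6) / 5 = 25/5 = 5
  mean(V) = (6 + 2 + 1 + 8 + 8) / 5 = 25/5 = 5
  mean(W) = (7 + 3 + 2 + 4 + 2) / 5 = 18/5 = 3.6

Step 2 — sample covariance S[i,j] = (1/(n-1)) · Σ_k (x_{k,i} - mean_i) · (x_{k,j} - mean_j), with n-1 = 4.
  S[U,U] = ((-2)·(-2) + (3)·(3) + (-1)·(-1) + (-1)·(-1) + (1)·(1)) / 4 = 16/4 = 4
  S[U,V] = ((-2)·(1) + (3)·(-3) + (-1)·(-4) + (-1)·(3) + (1)·(3)) / 4 = -7/4 = -1.75
  S[U,W] = ((-2)·(3.4) + (3)·(-0.6) + (-1)·(-1.6) + (-1)·(0.4) + (1)·(-1.6)) / 4 = -9/4 = -2.25
  S[V,V] = ((1)·(1) + (-3)·(-3) + (-4)·(-4) + (3)·(3) + (3)·(3)) / 4 = 44/4 = 11
  S[V,W] = ((1)·(3.4) + (-3)·(-0.6) + (-4)·(-1.6) + (3)·(0.4) + (3)·(-1.6)) / 4 = 8/4 = 2
  S[W,W] = ((3.4)·(3.4) + (-0.6)·(-0.6) + (-1.6)·(-1.6) + (0.4)·(0.4) + (-1.6)·(-1.6)) / 4 = 17.2/4 = 4.3

S is symmetric (S[j,i] = S[i,j]). Assembling:

S = [[4, -1.75, -2.25],
 [-1.75, 11, 2],
 [-2.25, 2, 4.3]]


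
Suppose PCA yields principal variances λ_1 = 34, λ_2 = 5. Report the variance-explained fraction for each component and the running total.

Step 1 — total variance = trace(Sigma) = Σ λ_i = 34 + 5 = 39.

Step 2 — fraction explained by component i = λ_i / Σ λ:
  PC1: 34/39 = 0.8718
  PC2: 5/39 = 0.1282

Step 3 — cumulative fraction after k components = (λ_1 + ... + λ_k) / Σ λ:
  k = 1: 34/39 = 0.8718
  k = 2: (34 + 5)/39 = 39/39 = 1

Summary (fraction, with percent):

explained: PC1 0.8718 (87.18%), PC2 0.1282 (12.82%);  cumulative: 0.8718, 1


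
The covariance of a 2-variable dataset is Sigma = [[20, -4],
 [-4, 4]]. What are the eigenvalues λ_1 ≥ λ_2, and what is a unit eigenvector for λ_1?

Step 1 — characteristic polynomial of 2×2 Sigma:
  det(Sigma - λI) = λ² - trace · λ + det = 0.
  trace = 20 + 4 = 24, det = 20·4 - (-4)² = 64.
Step 2 — discriminant:
  Δ = trace² - 4·det = 576 - 256 = 320.
Step 3 — eigenvalues:
  λ = (trace ± √Δ)/2 = (24 ± 17.8885)/2,
  λ_1 = 20.9443,  λ_2 = 3.0557.

Step 4 — unit eigenvector for λ_1: solve (Sigma - λ_1 I)v = 0. First row:
  (20 - 20.9443)·v_x + (-4)·v_y = 0, i.e. (-0.9443)·v_x + (-4)·v_y = 0,
  so v ∝ (b, λ_1 - a) = (-4, 0.9443); multiply by -1 so the first entry is positive: u = (4, -0.9443).
  ||u|| = √((4)² + (-0.9443)²) = √(16.8916) ≈ 4.1099,
  v_1 = u/||u|| ≈ (0.9732, -0.2298) (||v_1|| = 1).

λ_1 = 20.9443,  λ_2 = 3.0557;  v_1 ≈ (0.9732, -0.2298)


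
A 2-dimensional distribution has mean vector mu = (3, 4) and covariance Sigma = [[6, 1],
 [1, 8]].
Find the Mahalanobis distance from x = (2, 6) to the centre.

Step 1 — centre the observation: (x - mu) = (-1, 2).

Step 2 — invert Sigma. det(Sigma) = 6·8 - (1)² = 47.
  Sigma^{-1} = (1/det) · [[d, -b], [-b, a]] = [[0.1702, -0.0213],
 [-0.0213, 0.1277]].

Step 3 — form the quadratic (x - mu)^T · Sigma^{-1} · (x - mu):
  Sigma^{-1} · (x - mu) = (-0.2128, 0.2766).
  (x - mu)^T · [Sigma^{-1} · (x - mu)] = (-1)·(-0.2128) + (2)·(0.2766) = 0.766.

Step 4 — take square root: d = √(0.766) ≈ 0.8752.

d(x, mu) = √(0.766) ≈ 0.8752


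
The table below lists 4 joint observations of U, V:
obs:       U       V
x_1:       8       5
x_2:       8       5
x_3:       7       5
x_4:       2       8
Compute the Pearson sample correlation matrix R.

Step 1 — column means:
  mean(U) = (8 + 8 + 7 + 2) / 4 = 25/4 = 6.25
  mean(V) = (5 + 5 + 5 + 8) / 4 = 23/4 = 5.75

Step 2 — sample variances and covariances s[i,j] = (1/(n-1)) · Σ_k (x_{k,i} - mean_i) · (x_{k,j} - mean_j), with n-1 = 3:
  s[U,U] = ((1.75)·(1.75) + (1.75)·(1.75) + (0.75)·(0.75) + (-4.25)·(-4.25)) / 3 = 24.75/3 = 8.25
  s[U,V] = ((1.75)·(-0.75) + (1.75)·(-0.75) + (0.75)·(-0.75) + (-4.25)·(2.25)) / 3 = -12.75/3 = -4.25
  s[V,V] = ((-0.75)·(-0.75) + (-0.75)·(-0.75) + (-0.75)·(-0.75) + (2.25)·(2.25)) / 3 = 6.75/3 = 2.25
  Sample standard deviations s_i = √(s[i,i]):
  s(U) = √(8.25) = 2.8723
  s(V) = √(2.25) = 1.5

Step 3 — r_{ij} = s_{ij} / (s_i · s_j):
  r[U,U] = 1 (diagonal).
  r[U,V] = -4.25 / (2.8723 · 1.5) = -4.25 / 4.3084 = -0.9864
  r[V,V] = 1 (diagonal).

R is symmetric with unit diagonal. Assembling:

R = [[1, -0.9864],
 [-0.9864, 1]]


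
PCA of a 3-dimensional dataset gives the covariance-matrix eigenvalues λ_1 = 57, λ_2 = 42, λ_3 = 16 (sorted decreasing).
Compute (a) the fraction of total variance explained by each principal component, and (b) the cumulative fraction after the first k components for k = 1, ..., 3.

Step 1 — total variance = trace(Sigma) = Σ λ_i = 57 + 42 + 16 = 115.

Step 2 — fraction explained by component i = λ_i / Σ λ:
  PC1: 57/115 = 0.4957
  PC2: 42/115 = 0.3652
  PC3: 16/115 = 0.1391

Step 3 — cumulative fraction after k components = (λ_1 + ... + λ_k) / Σ λ:
  k = 1: 57/115 = 0.4957
  k = 2: (57 + 42)/115 = 99/115 = 0.8609
  k = 3: (57 + 42 + 16)/115 = 115/115 = 1

Summary (fraction, with percent):

explained: PC1 0.4957 (49.57%), PC2 0.3652 (36.52%), PC3 0.1391 (13.91%);  cumulative: 0.4957, 0.8609, 1


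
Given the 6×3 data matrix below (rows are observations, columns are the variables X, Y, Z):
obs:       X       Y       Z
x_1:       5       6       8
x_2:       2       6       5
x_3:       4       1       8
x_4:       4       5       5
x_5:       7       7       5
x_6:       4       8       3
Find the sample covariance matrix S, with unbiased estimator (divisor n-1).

Step 1 — column means:
  mean(X) = (5 + 2 + 4 + 4 + 7 + 4) / 6 = 26/6 = 4.3333
  mean(Y) = (6 + 6 + 1 + 5 + 7 + 8) / 6 = 33/6 = 5.5
  mean(Z) = (8 + 5 + 8 + 5 + 5 + 3) / 6 = 34/6 = 5.6667

Step 2 — sample covariance S[i,j] = (1/(n-1)) · Σ_k (x_{k,i} - mean_i) · (x_{k,j} - mean_j), with n-1 = 5.
  S[X,X] = ((0.6667)·(0.6667) + (-2.3333)·(-2.3333) + (-0.3333)·(-0.3333) + (-0.3333)·(-0.3333) + (2.6667)·(2.6667) + (-0.3333)·(-0.3333)) / 5 = 13.3333/5 = 2.6667
  S[X,Y] = ((0.6667)·(0.5) + (-2.3333)·(0.5) + (-0.3333)·(-4.5) + (-0.3333)·(-0.5) + (2.6667)·(1.5) + (-0.3333)·(2.5)) / 5 = 4/5 = 0.8
  S[X,Z] = ((0.6667)·(2.3333) + (-2.3333)·(-0.6667) + (-0.3333)·(2.3333) + (-0.3333)·(-0.6667) + (2.6667)·(-0.6667) + (-0.3333)·(-2.6667)) / 5 = 1.6667/5 = 0.3333
  S[Y,Y] = ((0.5)·(0.5) + (0.5)·(0.5) + (-4.5)·(-4.5) + (-0.5)·(-0.5) + (1.5)·(1.5) + (2.5)·(2.5)) / 5 = 29.5/5 = 5.9
  S[Y,Z] = ((0.5)·(2.3333) + (0.5)·(-0.6667) + (-4.5)·(2.3333) + (-0.5)·(-0.6667) + (1.5)·(-0.6667) + (2.5)·(-2.6667)) / 5 = -17/5 = -3.4
  S[Z,Z] = ((2.3333)·(2.3333) + (-0.6667)·(-0.6667) + (2.3333)·(2.3333) + (-0.6667)·(-0.6667) + (-0.6667)·(-0.6667) + (-2.6667)·(-2.6667)) / 5 = 19.3333/5 = 3.8667

S is symmetric (S[j,i] = S[i,j]). Assembling:

S = [[2.6667, 0.8, 0.3333],
 [0.8, 5.9, -3.4],
 [0.3333, -3.4, 3.8667]]


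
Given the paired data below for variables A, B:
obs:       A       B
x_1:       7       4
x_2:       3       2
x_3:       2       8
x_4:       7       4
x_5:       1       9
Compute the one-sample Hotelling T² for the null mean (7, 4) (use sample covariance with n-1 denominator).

Step 1 — sample mean vector:
  mean(A) = (7 + 3 + 2 + 7 + 1) / 5 = 20/5 = 4
  mean(B) = (4 + 2 + 8 + 4 + 9) / 5 = 27/5 = 5.4
  x̄ = (4, 5.4),  deviation x̄ - mu_0 = (4, 5.4) - (7, 4) = (-3, 1.4).

Step 2 — sample covariance matrix, S[i,j] = (1/(n-1)) · Σ_k (x_{k,i} - mean_i) · (x_{k,j} - mean_j), divisor n-1 = 4:
  S[A,A] = ((3)·(3) + (-1)·(-1) + (-2)·(-2) + (3)·(3) + (-3)·(-3)) / 4 = 32/4 = 8
  S[A,B] = ((3)·(-1.4) + (-1)·(-3.4) + (-2)·(2.6) + (3)·(-1.4) + (-3)·(3.6)) / 4 = -21/4 = -5.25
  S[B,B] = ((-1.4)·(-1.4) + (-3.4)·(-3.4) + (2.6)·(2.6) + (-1.4)·(-1.4) + (3.6)·(3.6)) / 4 = 35.2/4 = 8.8
  S = [[8, -5.25],
 [-5.25, 8.8]].

Step 3 — invert S. det(S) = 8·8.8 - (-5.25)² = 42.8375.
  S^{-1} = (1/det) · [[d, -b], [-b, a]] = [[0.2054, 0.1226],
 [0.1226, 0.1868]].

Step 4 — quadratic form (x̄ - mu_0)^T · S^{-1} · (x̄ - mu_0):
  S^{-1} · (x̄ - mu_0) = (-0.4447, -0.1062),
  (x̄ - mu_0)^T · [...] = (-3)·(-0.4447) + (1.4)·(-0.1062) = 1.1854.

Step 5 — scale by n: T² = 5 · 1.1854 = 5.927.

T² ≈ 5.927


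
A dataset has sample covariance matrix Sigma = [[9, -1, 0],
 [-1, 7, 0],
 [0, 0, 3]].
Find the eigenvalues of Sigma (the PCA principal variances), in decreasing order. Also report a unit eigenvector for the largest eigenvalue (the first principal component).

Step 1 — characteristic polynomial p(λ) = det(λI - Sigma) = λ³ - tr·λ² + c_1·λ - det, where tr = trace, c_1 = sum of the principal 2×2 minors, det = det(Sigma):
  tr = 9 + 7 + 3 = 19,
  c_1 = (9·7 - (-1)²) + (9·3 - (0)²) + (7·3 - (0)²) = 62 + 27 + 21 = 110,
  det = 9·(7·3 - (0)²) - (-1)·((-1)·3 - (0)·(0)) + (0)·((-1)·(0) - 7·(0)) = 9·(21) - (-1)·(-3) + (0)·(0) = 186.
  So p(λ) = λ³ - 19λ² + 110λ - 186.
Step 2 — look for an integer root (rational root theorem: any rational root is an integer divisor of 186). Testing λ = 3:
  p(3) = 27 - 171 + 330 - 186 = 0  ✓
  Dividing out (λ - 3): p(λ) = (λ - 3)(λ² - 16λ + 62).
Step 3 — remaining eigenvalues from the quadratic λ² - 16λ + 62 = 0:
  Δ = 16² - 4·62 = 256 - 248 = 8,  λ = (16 ± √8)/2 = (16 ± 2.8284)/2 ≈ 9.4142 or 6.5858.
  Sorted: λ_1 = 9.4142,  λ_2 = 6.5858,  λ_3 = 3  (check: sum = 19 = tr ✓).

Step 4 — unit eigenvector for λ_1 ≈ 9.4142: v spans the null space of (Sigma - λ_1 I), whose rows are
  r_1 = (-0.4142, -1, 0),  r_2 = (-1, -2.4142, 0),  r_3 = (0, 0, -6.4142).
  v is orthogonal to every row, so take v ∝ r_1 × r_3 = ((-1)·(-6.4142) - (0)·(0), (0)·(0) - (-0.4142)·(-6.4142), (-0.4142)·(0) - (-1)·(0)) ≈ (6.4142, -2.6569, 0).
  Let u = (6.4142, -2.6569, 0).
  ||u|| = √((6.4142)² + (-2.6569)² + (0)²) = √(48.201) ≈ 6.9427,  v_1 = u/||u|| ≈ (0.9239, -0.3827, 0) (||v_1|| = 1).

λ_1 = 9.4142,  λ_2 = 6.5858,  λ_3 = 3;  v_1 ≈ (0.9239, -0.3827, 0)


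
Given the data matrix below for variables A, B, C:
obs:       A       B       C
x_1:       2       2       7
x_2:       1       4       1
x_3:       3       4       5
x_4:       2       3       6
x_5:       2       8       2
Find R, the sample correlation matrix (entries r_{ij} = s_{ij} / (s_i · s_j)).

Step 1 — column means:
  mean(A) = (2 + 1 + 3 + 2 + 2) / 5 = 10/5 = 2
  mean(B) = (2 + 4 + 4 + 3 + 8) / 5 = 21/5 = 4.2
  mean(C) = (7 + 1 + 5 + 6 + 2) / 5 = 21/5 = 4.2

Step 2 — sample variances and covariances s[i,j] = (1/(n-1)) · Σ_k (x_{k,i} - mean_i) · (x_{k,j} - mean_j), with n-1 = 4:
  s[A,A] = ((0)·(0) + (-1)·(-1) + (1)·(1) + (0)·(0) + (0)·(0)) / 4 = 2/4 = 0.5
  s[A,B] = ((0)·(-2.2) + (-1)·(-0.2) + (1)·(-0.2) + (0)·(-1.2) + (0)·(3.8)) / 4 = 0/4 = 0
  s[A,C] = ((0)·(2.8) + (-1)·(-3.2) + (1)·(0.8) + (0)·(1.8) + (0)·(-2.2)) / 4 = 4/4 = 1
  s[B,B] = ((-2.2)·(-2.2) + (-0.2)·(-0.2) + (-0.2)·(-0.2) + (-1.2)·(-1.2) + (3.8)·(3.8)) / 4 = 20.8/4 = 5.2
  s[B,C] = ((-2.2)·(2.8) + (-0.2)·(-3.2) + (-0.2)·(0.8) + (-1.2)·(1.8) + (3.8)·(-2.2)) / 4 = -16.2/4 = -4.05
  s[C,C] = ((2.8)·(2.8) + (-3.2)·(-3.2) + (0.8)·(0.8) + (1.8)·(1.8) + (-2.2)·(-2.2)) / 4 = 26.8/4 = 6.7
  Sample standard deviations s_i = √(s[i,i]):
  s(A) = √(0.5) = 0.7071
  s(B) = √(5.2) = 2.2804
  s(C) = √(6.7) = 2.5884

Step 3 — r_{ij} = s_{ij} / (s_i · s_j):
  r[A,A] = 1 (diagonal).
  r[A,B] = 0 / (0.7071 · 2.2804) = 0 / 1.6125 = 0
  r[A,C] = 1 / (0.7071 · 2.5884) = 1 / 1.8303 = 0.5464
  r[B,B] = 1 (diagonal).
  r[B,C] = -4.05 / (2.2804 · 2.5884) = -4.05 / 5.9025 = -0.6861
  r[C,C] = 1 (diagonal).

R is symmetric with unit diagonal. Assembling:

R = [[1, 0, 0.5464],
 [0, 1, -0.6861],
 [0.5464, -0.6861, 1]]


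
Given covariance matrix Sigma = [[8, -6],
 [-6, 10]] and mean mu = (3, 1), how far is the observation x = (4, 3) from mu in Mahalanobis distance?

Step 1 — centre the observation: (x - mu) = (1, 2).

Step 2 — invert Sigma. det(Sigma) = 8·10 - (-6)² = 44.
  Sigma^{-1} = (1/det) · [[d, -b], [-b, a]] = [[0.2273, 0.1364],
 [0.1364, 0.1818]].

Step 3 — form the quadratic (x - mu)^T · Sigma^{-1} · (x - mu):
  Sigma^{-1} · (x - mu) = (0.5, 0.5).
  (x - mu)^T · [Sigma^{-1} · (x - mu)] = (1)·(0.5) + (2)·(0.5) = 1.5.

Step 4 — take square root: d = √(1.5) ≈ 1.2247.

d(x, mu) = √(1.5) ≈ 1.2247


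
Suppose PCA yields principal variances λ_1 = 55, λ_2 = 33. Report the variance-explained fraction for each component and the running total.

Step 1 — total variance = trace(Sigma) = Σ λ_i = 55 + 33 = 88.

Step 2 — fraction explained by component i = λ_i / Σ λ:
  PC1: 55/88 = 0.625
  PC2: 33/88 = 0.375

Step 3 — cumulative fraction after k components = (λ_1 + ... + λ_k) / Σ λ:
  k = 1: 55/88 = 0.625
  k = 2: (55 + 33)/88 = 88/88 = 1

Summary (fraction, with percent):

explained: PC1 0.625 (62.5%), PC2 0.375 (37.5%);  cumulative: 0.625, 1


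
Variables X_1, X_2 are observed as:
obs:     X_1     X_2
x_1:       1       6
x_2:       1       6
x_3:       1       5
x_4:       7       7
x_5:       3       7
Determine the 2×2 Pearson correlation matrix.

Step 1 — column means:
  mean(X_1) = (1 + 1 + 1 + 7 + 3) / 5 = 13/5 = 2.6
  mean(X_2) = (6 + 6 + 5 + 7 + 7) / 5 = 31/5 = 6.2

Step 2 — sample variances and covariances s[i,j] = (1/(n-1)) · Σ_k (x_{k,i} - mean_i) · (x_{k,j} - mean_j), with n-1 = 4:
  s[X_1,X_1] = ((-1.6)·(-1.6) + (-1.6)·(-1.6) + (-1.6)·(-1.6) + (4.4)·(4.4) + (0.4)·(0.4)) / 4 = 27.2/4 = 6.8
  s[X_1,X_2] = ((-1.6)·(-0.2) + (-1.6)·(-0.2) + (-1.6)·(-1.2) + (4.4)·(0.8) + (0.4)·(0.8)) / 4 = 6.4/4 = 1.6
  s[X_2,X_2] = ((-0.2)·(-0.2) + (-0.2)·(-0.2) + (-1.2)·(-1.2) + (0.8)·(0.8) + (0.8)·(0.8)) / 4 = 2.8/4 = 0.7
  Sample standard deviations s_i = √(s[i,i]):
  s(X_1) = √(6.8) = 2.6077
  s(X_2) = √(0.7) = 0.8367

Step 3 — r_{ij} = s_{ij} / (s_i · s_j):
  r[X_1,X_1] = 1 (diagonal).
  r[X_1,X_2] = 1.6 / (2.6077 · 0.8367) = 1.6 / 2.1817 = 0.7334
  r[X_2,X_2] = 1 (diagonal).

R is symmetric with unit diagonal. Assembling:

R = [[1, 0.7334],
 [0.7334, 1]]


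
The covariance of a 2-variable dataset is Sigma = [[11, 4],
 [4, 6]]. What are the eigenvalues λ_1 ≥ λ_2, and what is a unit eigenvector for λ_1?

Step 1 — characteristic polynomial of 2×2 Sigma:
  det(Sigma - λI) = λ² - trace · λ + det = 0.
  trace = 11 + 6 = 17, det = 11·6 - (4)² = 50.
Step 2 — discriminant:
  Δ = trace² - 4·det = 289 - 200 = 89.
Step 3 — eigenvalues:
  λ = (trace ± √Δ)/2 = (17 ± 9.434)/2,
  λ_1 = 13.217,  λ_2 = 3.783.

Step 4 — unit eigenvector for λ_1: solve (Sigma - λ_1 I)v = 0. First row:
  (11 - 13.217)·v_x + (4)·v_y = 0, i.e. (-2.217)·v_x + (4)·v_y = 0,
  so v ∝ (b, λ_1 - a) = (4, 2.217) = u.
  ||u|| = √((4)² + (2.217)²) = √(20.915) ≈ 4.5733,
  v_1 = u/||u|| ≈ (0.8746, 0.4848) (||v_1|| = 1).

λ_1 = 13.217,  λ_2 = 3.783;  v_1 ≈ (0.8746, 0.4848)


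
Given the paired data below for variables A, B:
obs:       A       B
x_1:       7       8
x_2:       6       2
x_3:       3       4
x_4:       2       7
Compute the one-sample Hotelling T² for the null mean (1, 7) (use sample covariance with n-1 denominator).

Step 1 — sample mean vector:
  mean(A) = (7 + 6 + 3 + 2) / 4 = 18/4 = 4.5
  mean(B) = (8 + 2 + 4 + 7) / 4 = 21/4 = 5.25
  x̄ = (4.5, 5.25),  deviation x̄ - mu_0 = (4.5, 5.25) - (1, 7) = (3.5, -1.75).

Step 2 — sample covariance matrix, S[i,j] = (1/(n-1)) · Σ_k (x_{k,i} - mean_i) · (x_{k,j} - mean_j), divisor n-1 = 3:
  S[A,A] = ((2.5)·(2.5) + (1.5)·(1.5) + (-1.5)·(-1.5) + (-2.5)·(-2.5)) / 3 = 17/3 = 5.6667
  S[A,B] = ((2.5)·(2.75) + (1.5)·(-3.25) + (-1.5)·(-1.25) + (-2.5)·(1.75)) / 3 = -0.5/3 = -0.1667
  S[B,B] = ((2.75)·(2.75) + (-3.25)·(-3.25) + (-1.25)·(-1.25) + (1.75)·(1.75)) / 3 = 22.75/3 = 7.5833
  S = [[5.6667, -0.1667],
 [-0.1667, 7.5833]].

Step 3 — invert S. det(S) = 5.6667·7.5833 - (-0.1667)² = 42.9444.
  S^{-1} = (1/det) · [[d, -b], [-b, a]] = [[0.1766, 0.0039],
 [0.0039, 0.132]].

Step 4 — quadratic form (x̄ - mu_0)^T · S^{-1} · (x̄ - mu_0):
  S^{-1} · (x̄ - mu_0) = (0.6113, -0.2173),
  (x̄ - mu_0)^T · [...] = (3.5)·(0.6113) + (-1.75)·(-0.2173) = 2.5197.

Step 5 — scale by n: T² = 4 · 2.5197 = 10.0789.

T² ≈ 10.0789
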